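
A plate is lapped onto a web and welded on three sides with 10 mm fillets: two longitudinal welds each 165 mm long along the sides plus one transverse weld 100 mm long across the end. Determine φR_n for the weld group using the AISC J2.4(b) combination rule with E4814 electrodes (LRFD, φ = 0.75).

φR_n ≈ 657 kN

E48XX → F_EXX = 480 MPa.
t_e = 0.707 × 10 = 7.07 mm.
R_nwl = 0.6 × 480 × 7.07 × 330 × 10⁻³ = 671.9 kN (longitudinal, 2 welds).
R_nwt = 0.6 × 480 × 7.07 × 100 × 10⁻³ = 203.6 kN (transverse, base value).
(i) R_nwl + R_nwt = 875.5 kN; (ii) 0.85 R_nwl + 1.5 R_nwt = 876.6 kN.
R_n = max = 876.6 kN [governs: (ii)]; φR_n = 657.4 kN.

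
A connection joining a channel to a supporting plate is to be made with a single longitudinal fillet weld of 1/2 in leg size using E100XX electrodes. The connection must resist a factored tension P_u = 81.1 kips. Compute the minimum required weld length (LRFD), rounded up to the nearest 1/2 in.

E100XX → F_EXX = 100 ksi.
Throat t_e = 0.707 × 0.5 = 0.3535 in.
φr_n = 0.75 × 0.6 × 100 × 0.3535 = 15.91 kips/in.
L_req = P_u / φr_n = 81.1 / 15.91 = 5.098 in total.
Round up → use L = 5.5 in.

L = 5.5 in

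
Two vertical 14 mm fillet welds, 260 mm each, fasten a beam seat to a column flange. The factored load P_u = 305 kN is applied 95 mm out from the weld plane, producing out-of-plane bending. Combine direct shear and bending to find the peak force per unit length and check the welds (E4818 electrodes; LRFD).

f_max ≈ 1410 N/mm; adequate

E48XX → F_EXX = 480 MPa.
L_w = 2 × 260 = 520 mm; section modulus (unit throat) S = 2 × L²/6 = 22530 mm².
Direct shear f_v = P/L_w = 305×10³/520 = 586.5 N/mm.
Moment M = P × e = 305×10³ × 95 = 28975000 N·mm; bending f_b = M/S = 1286 N/mm.
f_max = √(f_v² + f_b²) = √(586.5² + 1286²) = 1413 N/mm.
φr_n = 0.75 × 0.6 × 480 × (0.707 × 14) = 2138 N/mm → adequate.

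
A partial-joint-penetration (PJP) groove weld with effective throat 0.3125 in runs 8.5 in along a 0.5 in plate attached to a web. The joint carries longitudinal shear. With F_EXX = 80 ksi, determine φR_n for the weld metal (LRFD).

Effective throat (given) t_e = 0.3125 in.
A_we = 0.3125 × 8.5 = 2.656 in².
F_nw = 0.6 F_EXX = 48 ksi.
φR_n = 0.75 × 48 × 2.656 = 95.62 kip.

φR_n ≈ 95.6 kip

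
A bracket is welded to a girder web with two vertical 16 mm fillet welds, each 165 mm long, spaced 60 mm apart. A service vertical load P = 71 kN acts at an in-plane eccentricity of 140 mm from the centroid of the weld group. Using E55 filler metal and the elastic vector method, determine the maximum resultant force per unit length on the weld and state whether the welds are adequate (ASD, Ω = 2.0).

f_max ≈ 930 N/mm; adequate

E55XX → F_EXX = 550 MPa.
Total weld length L_w = 330 mm. Treat welds as unit-width lines.
Polar moment about centroid: J = 2[d³/12 + d(b/2)²] = 2[165³/12 + 165×30²] = 1046000 mm³.
Direct shear f_v = P/L_w = 71×10³ / 330 = 215.2 N/mm (vertical).
Torsion M = P·e = 71×10³ × 140 = 9940000 N·mm.
Critical point at (x, y) = (30, 82.5) from centroid. f_tx = M·y/J = 784.2 N/mm; f_ty = M·x/J = 285.2 N/mm.
Resultant f_max = √[f_tx² + (f_v + f_ty)²] = √[784.2² + (215.2 + 285.2)²] = 930.2 N/mm.
Capacity per unit length: r_n/Ω = (1/2.0) × 0.6 × 550 × (0.707 × 16) = 1866 N/mm.
930.2 ≤ 1866 → adequate.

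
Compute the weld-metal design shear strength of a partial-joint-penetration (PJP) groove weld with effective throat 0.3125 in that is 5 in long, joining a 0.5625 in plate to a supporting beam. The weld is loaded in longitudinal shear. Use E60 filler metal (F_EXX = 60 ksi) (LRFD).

Effective throat (given) t_e = 0.3125 in.
A_we = 0.3125 × 5 = 1.562 in².
F_nw = 0.6 F_EXX = 36 ksi.
φR_n = 0.75 × 36 × 1.562 = 42.19 kips.

φR_n ≈ 42.2 kips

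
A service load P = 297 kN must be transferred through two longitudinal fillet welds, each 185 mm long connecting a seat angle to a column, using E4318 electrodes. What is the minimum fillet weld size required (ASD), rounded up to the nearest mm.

w = 9 mm

E43XX → F_EXX = 430 MPa.
Total weld length L = 370 mm.
Required throat t_e = P × Ω / (0.6 F_EXX × L) = 297 × 2.0 / (0.6 × 430 × 370 × 10⁻³) = 6.223 mm.
Required leg w = t_e / 0.707 = 8.801 mm → use 9 mm.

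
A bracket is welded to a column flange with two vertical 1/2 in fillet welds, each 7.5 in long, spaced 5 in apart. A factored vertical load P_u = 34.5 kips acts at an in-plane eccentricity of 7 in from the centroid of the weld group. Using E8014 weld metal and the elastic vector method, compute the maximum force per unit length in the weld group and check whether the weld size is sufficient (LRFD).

f_max ≈ 8.14 kip/in; adequate

E80XX → F_EXX = 80 ksi.
Total weld length L_w = 15 in. Treat welds as unit-width lines.
Polar moment about centroid: J = 2[d³/12 + d(b/2)²] = 2[7.5³/12 + 7.5×2.5²] = 164.1 in³.
Direct shear f_v = P/L_w = 34.5 / 15 = 2.3 kip/in (vertical).
Torsion M = P·e = 34.5 × 7 = 241.5 kip·in.
Critical point at (x, y) = (2.5, 3.75) from centroid. f_tx = M·y/J = 5.52 kip/in; f_ty = M·x/J = 3.68 kip/in.
Resultant f_max = √[f_tx² + (f_v + f_ty)²] = √[5.52² + (2.3 + 3.68)²] = 8.138 kip/in.
Capacity per unit length: φr_n = 0.75 × 0.6 × 80 × (0.707 × 0.5) = 12.73 kip/in.
8.138 ≤ 12.73 → adequate.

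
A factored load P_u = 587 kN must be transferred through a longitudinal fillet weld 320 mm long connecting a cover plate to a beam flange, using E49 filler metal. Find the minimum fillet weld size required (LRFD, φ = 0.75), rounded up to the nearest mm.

E49XX → F_EXX = 490 MPa.
Total weld length L = 320 mm.
Required throat t_e = P_u / (φ × 0.6 F_EXX × L) = 587 / (0.75 × 0.6 × 490 × 320 × 10⁻³) = 8.319 mm.
Required leg w = t_e / 0.707 = 11.77 mm → use 12 mm.

w = 12 mm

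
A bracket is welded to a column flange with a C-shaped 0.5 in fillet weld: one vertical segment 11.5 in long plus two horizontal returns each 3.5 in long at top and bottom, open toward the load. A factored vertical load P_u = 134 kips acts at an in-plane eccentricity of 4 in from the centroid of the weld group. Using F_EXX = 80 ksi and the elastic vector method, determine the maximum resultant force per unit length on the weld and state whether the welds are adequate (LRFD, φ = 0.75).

Total weld length L_w = 18.5 in. Treat welds as unit-width lines.
Centroid: x̄ = 2×3.5×1.75 / 18.5 = 0.6622 in from the vertical weld.
Polar moment about centroid: J = I_x + I_y = [11.5³/12 + 2×3.5×5.75²] + [11.5×0.6622² + 2(3.5³/12 + 3.5×1.088²)] = 378.6 in³.
Direct shear f_v = P/L_w = 134 / 18.5 = 7.243 kip/in (vertical).
Torsion M = P·e = 134 × 4 = 536 kip·in.
Critical point at (x, y) = (2.838, 5.75) from centroid. f_tx = M·y/J = 8.139 kip/in; f_ty = M·x/J = 4.017 kip/in.
Resultant f_max = √[f_tx² + (f_v + f_ty)²] = √[8.139² + (7.243 + 4.017)²] = 13.89 kip/in.
Capacity per unit length: φr_n = 0.75 × 0.6 × 80 × (0.707 × 0.5) = 12.73 kip/in.
13.89 > 12.73 → NOT adequate.

f_max ≈ 13.9 kip/in; NOT adequate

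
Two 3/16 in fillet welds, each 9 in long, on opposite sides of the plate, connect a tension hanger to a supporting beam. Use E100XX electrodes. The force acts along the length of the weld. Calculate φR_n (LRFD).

E100XX → F_EXX = 100 ksi.
Effective throat t_e = 0.707 × 0.1875 = 0.1326 in.
Total length L = 18 in; A_we = 0.1326 × 18 = 2.386 in².
F_nw = 0.6 F_EXX = 0.6 × 100 = 60 ksi.
φR_n = 0.75 × 60 × 2.386 = 107.4 kip.

φR_n ≈ 107 kip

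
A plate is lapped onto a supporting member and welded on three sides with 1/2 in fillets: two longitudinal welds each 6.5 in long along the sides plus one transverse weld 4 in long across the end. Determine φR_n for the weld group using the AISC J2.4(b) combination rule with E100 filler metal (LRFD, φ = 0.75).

E100XX → F_EXX = 100 ksi.
t_e = 0.707 × 0.5 = 0.3535 in.
R_nwl = 0.6 × 100 × 0.3535 × 13 = 275.7 kip (longitudinal, 2 welds).
R_nwt = 0.6 × 100 × 0.3535 × 4 = 84.84 kip (transverse, base value).
(i) R_nwl + R_nwt = 360.6 kip; (ii) 0.85 R_nwl + 1.5 R_nwt = 361.6 kip.
R_n = max = 361.6 kip [governs: (ii)]; φR_n = 271.2 kip.

φR_n ≈ 271 kip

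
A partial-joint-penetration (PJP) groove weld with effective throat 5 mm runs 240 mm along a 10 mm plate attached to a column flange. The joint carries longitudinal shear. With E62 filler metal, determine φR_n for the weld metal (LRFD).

E62XX → F_EXX = 620 MPa.
Effective throat (given) t_e = 5 mm.
A_we = 5 × 240 = 1200 mm².
F_nw = 0.6 F_EXX = 372 MPa.
φR_n = 0.75 × 372 × 1200 × 10⁻³ = 334.8 kN.

φR_n ≈ 335 kN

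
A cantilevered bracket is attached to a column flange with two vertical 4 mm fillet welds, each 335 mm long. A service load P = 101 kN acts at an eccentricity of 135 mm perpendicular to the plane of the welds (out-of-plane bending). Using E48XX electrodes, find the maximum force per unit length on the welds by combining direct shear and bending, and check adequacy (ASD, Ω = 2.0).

f_max ≈ 394 N/mm; adequate

E48XX → F_EXX = 480 MPa.
L_w = 2 × 335 = 670 mm; section modulus (unit throat) S = 2 × L²/6 = 37410 mm².
Direct shear f_v = P/L_w = 101×10³/670 = 150.7 N/mm.
Moment M = P × e = 101×10³ × 135 = 13635000 N·mm; bending f_b = M/S = 364.5 N/mm.
f_max = √(f_v² + f_b²) = √(150.7² + 364.5²) = 394.4 N/mm.
r_n/Ω = (1/2.0) × 0.6 × 480 × (0.707 × 4) = 407.2 N/mm → adequate.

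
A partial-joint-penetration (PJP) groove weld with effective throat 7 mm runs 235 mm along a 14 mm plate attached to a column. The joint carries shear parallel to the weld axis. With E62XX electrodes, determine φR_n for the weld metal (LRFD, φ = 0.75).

E62XX → F_EXX = 620 MPa.
Effective throat (given) t_e = 7 mm.
A_we = 7 × 235 = 1645 mm².
F_nw = 0.6 F_EXX = 372 MPa.
φR_n = 0.75 × 372 × 1645 × 10⁻³ = 459 kN.

φR_n ≈ 459 kN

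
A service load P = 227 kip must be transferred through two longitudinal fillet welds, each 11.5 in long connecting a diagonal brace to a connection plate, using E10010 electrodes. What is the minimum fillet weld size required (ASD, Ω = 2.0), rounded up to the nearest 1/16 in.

w = 1/2 in

E100XX → F_EXX = 100 ksi.
Total weld length L = 23 in.
Required throat t_e = P × Ω / (0.6 F_EXX × L) = 227 × 2.0 / (0.6 × 100 × 23) = 0.329 in.
Required leg w = t_e / 0.707 = 0.4653 in → use 1/2 in.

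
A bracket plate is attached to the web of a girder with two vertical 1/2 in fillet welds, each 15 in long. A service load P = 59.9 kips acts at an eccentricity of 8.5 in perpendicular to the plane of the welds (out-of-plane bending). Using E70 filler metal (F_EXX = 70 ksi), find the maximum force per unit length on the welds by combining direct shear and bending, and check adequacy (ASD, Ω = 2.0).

f_max ≈ 7.08 kip/in; adequate

L_w = 2 × 15 = 30 in; section modulus (unit throat) S = 2 × L²/6 = 75 in².
Direct shear f_v = P/L_w = 59.9/30 = 1.997 kip/in.
Moment M = P × e = 59.9 × 8.5 = 509.15 kip·in; bending f_b = M/S = 6.789 kip/in.
f_max = √(f_v² + f_b²) = √(1.997² + 6.789²) = 7.076 kip/in.
r_n/Ω = (1/2.0) × 0.6 × 70 × (0.707 × 0.5) = 7.423 kip/in → adequate.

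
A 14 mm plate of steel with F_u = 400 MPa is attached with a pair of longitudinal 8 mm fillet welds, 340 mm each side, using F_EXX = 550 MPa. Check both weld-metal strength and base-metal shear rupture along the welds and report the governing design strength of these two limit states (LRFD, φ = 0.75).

t_e = 0.707 × 8 = 5.656 mm; L = 680 mm.
Weld metal: φR_n = 0.75 × 0.6 × 550 × 5.656 × 680 × 10⁻³ = 951.9 kN.
Base metal (shear rupture): φR_n = 0.75 × 0.6 × 400 × 14 × 680 × 10⁻³ = 1714 kN.
Governing: weld metal.

φR_n ≈ 952 kN (weld metal governs)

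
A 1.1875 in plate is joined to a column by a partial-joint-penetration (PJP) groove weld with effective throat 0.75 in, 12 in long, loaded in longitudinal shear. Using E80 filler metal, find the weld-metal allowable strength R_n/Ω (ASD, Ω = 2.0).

R_n/Ω ≈ 216 kip

E80XX → F_EXX = 80 ksi.
Effective throat (given) t_e = 0.75 in.
A_we = 0.75 × 12 = 9 in².
F_nw = 0.6 F_EXX = 48 ksi.
R_n/Ω = (48 × 9) / 2.0 = 216 kip.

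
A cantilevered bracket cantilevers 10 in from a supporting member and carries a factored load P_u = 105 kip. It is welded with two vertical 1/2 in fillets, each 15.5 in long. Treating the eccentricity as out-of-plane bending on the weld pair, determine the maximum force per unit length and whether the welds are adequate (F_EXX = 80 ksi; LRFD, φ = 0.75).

L_w = 2 × 15.5 = 31 in; section modulus (unit throat) S = 2 × L²/6 = 80.08 in².
Direct shear f_v = P/L_w = 105/31 = 3.387 kip/in.
Moment M = P × e = 105 × 10 = 1050 kip·in; bending f_b = M/S = 13.11 kip/in.
f_max = √(f_v² + f_b²) = √(3.387² + 13.11²) = 13.54 kip/in.
φr_n = 0.75 × 0.6 × 80 × (0.707 × 0.5) = 12.73 kip/in → NOT adequate.

f_max ≈ 13.5 kip/in; NOT adequate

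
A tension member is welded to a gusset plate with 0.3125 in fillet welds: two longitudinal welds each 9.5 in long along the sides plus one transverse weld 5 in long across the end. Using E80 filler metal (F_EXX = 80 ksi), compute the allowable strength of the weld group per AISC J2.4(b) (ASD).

t_e = 0.707 × 0.3125 = 0.2209 in.
R_nwl = 0.6 × 80 × 0.2209 × 19 = 201.5 kip (longitudinal, 2 welds).
R_nwt = 0.6 × 80 × 0.2209 × 5 = 53.02 kip (transverse, base value).
(i) R_nwl + R_nwt = 254.5 kip; (ii) 0.85 R_nwl + 1.5 R_nwt = 250.8 kip.
R_n = max = 254.5 kip [governs: (i)]; R_n/Ω = 127.3 kip.

R_n/Ω ≈ 127 kip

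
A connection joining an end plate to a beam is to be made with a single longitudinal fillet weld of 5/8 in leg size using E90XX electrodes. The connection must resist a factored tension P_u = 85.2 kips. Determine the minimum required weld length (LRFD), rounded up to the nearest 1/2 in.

E90XX → F_EXX = 90 ksi.
Throat t_e = 0.707 × 0.625 = 0.4419 in.
φr_n = 0.75 × 0.6 × 90 × 0.4419 = 17.9 kips/in.
L_req = P_u / φr_n = 85.2 / 17.9 = 4.761 in total.
Round up → use L = 5 in.

L = 5 in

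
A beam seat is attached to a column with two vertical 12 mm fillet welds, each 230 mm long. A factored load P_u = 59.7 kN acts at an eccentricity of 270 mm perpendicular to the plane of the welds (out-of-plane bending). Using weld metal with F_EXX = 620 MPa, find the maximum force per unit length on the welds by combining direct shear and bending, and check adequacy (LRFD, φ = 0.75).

f_max ≈ 923 N/mm; adequate

L_w = 2 × 230 = 460 mm; section modulus (unit throat) S = 2 × L²/6 = 17630 mm².
Direct shear f_v = P/L_w = 59.7×10³/460 = 129.8 N/mm.
Moment M = P × e = 59.7×10³ × 270 = 16119000 N·mm; bending f_b = M/S = 914.1 N/mm.
f_max = √(f_v² + f_b²) = √(129.8² + 914.1²) = 923.3 N/mm.
φr_n = 0.75 × 0.6 × 620 × (0.707 × 12) = 2367 N/mm → adequate.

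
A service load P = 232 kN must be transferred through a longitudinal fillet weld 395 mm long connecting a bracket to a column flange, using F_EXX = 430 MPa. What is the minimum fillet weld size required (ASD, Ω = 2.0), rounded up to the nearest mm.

w = 7 mm

Total weld length L = 395 mm.
Required throat t_e = P × Ω / (0.6 F_EXX × L) = 232 × 2.0 / (0.6 × 430 × 395 × 10⁻³) = 4.553 mm.
Required leg w = t_e / 0.707 = 6.44 mm → use 7 mm.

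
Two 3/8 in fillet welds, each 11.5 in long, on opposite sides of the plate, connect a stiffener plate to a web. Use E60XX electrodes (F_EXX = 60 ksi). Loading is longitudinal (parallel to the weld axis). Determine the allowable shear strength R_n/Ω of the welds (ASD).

R_n/Ω ≈ 110 kips

Effective throat t_e = 0.707 × 0.375 = 0.2651 in.
Total length L = 23 in; A_we = 0.2651 × 23 = 6.098 in².
F_nw = 0.6 F_EXX = 0.6 × 60 = 36 ksi.
R_n = 36 × 6.098 = 219.5 kips; R_n/Ω = 219.5/2.0 = 109.8 kips.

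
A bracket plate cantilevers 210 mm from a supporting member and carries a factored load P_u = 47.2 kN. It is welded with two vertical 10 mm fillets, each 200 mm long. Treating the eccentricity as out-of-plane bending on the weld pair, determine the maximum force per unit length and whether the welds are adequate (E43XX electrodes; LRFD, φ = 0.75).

f_max ≈ 753 N/mm; adequate

E43XX → F_EXX = 430 MPa.
L_w = 2 × 200 = 400 mm; section modulus (unit throat) S = 2 × L²/6 = 13330 mm².
Direct shear f_v = P/L_w = 47.2×10³/400 = 118 N/mm.
Moment M = P × e = 47.2×10³ × 210 = 9912000 N·mm; bending f_b = M/S = 743.4 N/mm.
f_max = √(f_v² + f_b²) = √(118² + 743.4²) = 752.7 N/mm.
φr_n = 0.75 × 0.6 × 430 × (0.707 × 10) = 1368 N/mm → adequate.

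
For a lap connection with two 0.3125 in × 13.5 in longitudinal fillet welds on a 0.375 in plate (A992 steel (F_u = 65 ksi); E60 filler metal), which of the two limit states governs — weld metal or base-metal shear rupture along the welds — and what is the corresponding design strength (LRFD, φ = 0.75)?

φR_n ≈ 161 kip (weld metal governs)

E60XX → F_EXX = 60 ksi.
t_e = 0.707 × 0.3125 = 0.2209 in; L = 27 in.
Weld metal: φR_n = 0.75 × 0.6 × 60 × 0.2209 × 27 = 161.1 kip.
Base metal (shear rupture): φR_n = 0.75 × 0.6 × 65 × 0.375 × 27 = 296.2 kip.
Governing: weld metal.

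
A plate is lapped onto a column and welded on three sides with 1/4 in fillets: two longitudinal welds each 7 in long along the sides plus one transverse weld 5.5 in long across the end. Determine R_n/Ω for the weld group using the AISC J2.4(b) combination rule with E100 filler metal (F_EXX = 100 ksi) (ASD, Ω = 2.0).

t_e = 0.707 × 0.25 = 0.1767 in.
R_nwl = 0.6 × 100 × 0.1767 × 14 = 148.5 kips (longitudinal, 2 welds).
R_nwt = 0.6 × 100 × 0.1767 × 5.5 = 58.33 kips (transverse, base value).
(i) R_nwl + R_nwt = 206.8 kips; (ii) 0.85 R_nwl + 1.5 R_nwt = 213.7 kips.
R_n = max = 213.7 kips [governs: (ii)]; R_n/Ω = 106.8 kips.

R_n/Ω ≈ 107 kips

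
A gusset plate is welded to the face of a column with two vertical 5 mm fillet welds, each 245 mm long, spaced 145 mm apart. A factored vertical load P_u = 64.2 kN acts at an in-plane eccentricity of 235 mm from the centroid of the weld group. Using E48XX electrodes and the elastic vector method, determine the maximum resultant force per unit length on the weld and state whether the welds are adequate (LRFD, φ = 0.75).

f_max ≈ 507 N/mm; adequate

E48XX → F_EXX = 480 MPa.
Total weld length L_w = 490 mm. Treat welds as unit-width lines.
Polar moment about centroid: J = 2[d³/12 + d(b/2)²] = 2[245³/12 + 245×72.5²] = 5027000 mm³.
Direct shear f_v = P/L_w = 64.2×10³ / 490 = 131 N/mm (vertical).
Torsion M = P·e = 64.2×10³ × 235 = 15087000 N·mm.
Critical point at (x, y) = (72.5, 122.5) from centroid. f_tx = M·y/J = 367.7 N/mm; f_ty = M·x/J = 217.6 N/mm.
Resultant f_max = √[f_tx² + (f_v + f_ty)²] = √[367.7² + (131 + 217.6)²] = 506.7 N/mm.
Capacity per unit length: φr_n = 0.75 × 0.6 × 480 × (0.707 × 5) = 763.6 N/mm.
506.7 ≤ 763.6 → adequate.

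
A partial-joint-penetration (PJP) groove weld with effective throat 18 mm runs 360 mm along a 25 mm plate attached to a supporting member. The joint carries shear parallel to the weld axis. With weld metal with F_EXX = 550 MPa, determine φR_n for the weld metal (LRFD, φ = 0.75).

Effective throat (given) t_e = 18 mm.
A_we = 18 × 360 = 6480 mm².
F_nw = 0.6 F_EXX = 330 MPa.
φR_n = 0.75 × 330 × 6480 × 10⁻³ = 1604 kN.

φR_n ≈ 1600 kN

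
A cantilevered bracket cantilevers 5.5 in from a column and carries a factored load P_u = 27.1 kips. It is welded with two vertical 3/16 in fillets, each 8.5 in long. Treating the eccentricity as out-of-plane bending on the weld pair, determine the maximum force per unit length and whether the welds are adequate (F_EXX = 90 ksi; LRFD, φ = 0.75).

f_max ≈ 6.39 kip/in; NOT adequate

L_w = 2 × 8.5 = 17 in; section modulus (unit throat) S = 2 × L²/6 = 24.08 in².
Direct shear f_v = P/L_w = 27.1/17 = 1.594 kip/in.
Moment M = P × e = 27.1 × 5.5 = 149.05 kip·in; bending f_b = M/S = 6.189 kip/in.
f_max = √(f_v² + f_b²) = √(1.594² + 6.189²) = 6.391 kip/in.
φr_n = 0.75 × 0.6 × 90 × (0.707 × 0.1875) = 5.369 kip/in → NOT adequate.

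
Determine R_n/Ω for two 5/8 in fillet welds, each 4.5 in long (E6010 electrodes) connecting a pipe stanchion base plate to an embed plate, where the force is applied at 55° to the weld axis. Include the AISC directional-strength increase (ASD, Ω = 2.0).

E60XX → F_EXX = 60 ksi.
t_e = 0.707 × 0.625 = 0.4419 in; A_we = 0.4419 × 9 = 3.977 in².
Directional factor: 1.0 + 0.5 sin^1.5(55°) = 1.371.
F_nw = 0.6 × 60 × 1.371 = 49.35 ksi.
R_n/Ω = (49.35 × 3.977) / 2.0 = 98.12 kips.

R_n/Ω ≈ 98.1 kips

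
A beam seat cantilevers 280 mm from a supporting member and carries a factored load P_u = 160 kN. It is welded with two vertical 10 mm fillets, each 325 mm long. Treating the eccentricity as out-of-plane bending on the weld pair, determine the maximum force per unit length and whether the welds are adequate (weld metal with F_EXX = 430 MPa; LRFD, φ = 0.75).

L_w = 2 × 325 = 650 mm; section modulus (unit throat) S = 2 × L²/6 = 35210 mm².
Direct shear f_v = P/L_w = 160×10³/650 = 246.2 N/mm.
Moment M = P × e = 160×10³ × 280 = 44800000 N·mm; bending f_b = M/S = 1272 N/mm.
f_max = √(f_v² + f_b²) = √(246.2² + 1272²) = 1296 N/mm.
φr_n = 0.75 × 0.6 × 430 × (0.707 × 10) = 1368 N/mm → adequate.

f_max ≈ 1300 N/mm; adequate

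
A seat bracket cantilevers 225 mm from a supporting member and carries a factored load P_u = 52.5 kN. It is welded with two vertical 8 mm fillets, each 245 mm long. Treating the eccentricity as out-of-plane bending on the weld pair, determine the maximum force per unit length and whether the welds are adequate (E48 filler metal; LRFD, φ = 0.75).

E48XX → F_EXX = 480 MPa.
L_w = 2 × 245 = 490 mm; section modulus (unit throat) S = 2 × L²/6 = 20010 mm².
Direct shear f_v = P/L_w = 52.5×10³/490 = 107.1 N/mm.
Moment M = P × e = 52.5×10³ × 225 = 11812000 N·mm; bending f_b = M/S = 590.4 N/mm.
f_max = √(f_v² + f_b²) = √(107.1² + 590.4²) = 600 N/mm.
φr_n = 0.75 × 0.6 × 480 × (0.707 × 8) = 1222 N/mm → adequate.

f_max ≈ 600 N/mm; adequate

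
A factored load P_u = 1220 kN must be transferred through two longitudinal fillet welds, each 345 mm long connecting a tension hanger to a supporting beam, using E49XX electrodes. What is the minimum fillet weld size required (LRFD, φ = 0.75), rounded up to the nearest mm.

E49XX → F_EXX = 490 MPa.
Total weld length L = 690 mm.
Required throat t_e = P_u / (φ × 0.6 F_EXX × L) = 1220 / (0.75 × 0.6 × 490 × 690 × 10⁻³) = 8.019 mm.
Required leg w = t_e / 0.707 = 11.34 mm → use 12 mm.

w = 12 mm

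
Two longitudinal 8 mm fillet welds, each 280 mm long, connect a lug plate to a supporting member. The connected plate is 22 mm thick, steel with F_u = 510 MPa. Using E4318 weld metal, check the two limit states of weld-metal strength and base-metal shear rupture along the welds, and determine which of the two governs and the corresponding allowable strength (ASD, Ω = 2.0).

R_n/Ω ≈ 409 kN (weld metal governs)

E43XX → F_EXX = 430 MPa.
t_e = 0.707 × 8 = 5.656 mm; L = 560 mm.
Weld metal: R_n/Ω = (1/2.0) × 0.6 × 430 × 5.656 × 560 × 10⁻³ = 408.6 kN.
Base metal (shear rupture): R_n/Ω = (1/2.0) × 0.6 × 510 × 22 × 560 × 10⁻³ = 1885 kN.
Governing: weld metal.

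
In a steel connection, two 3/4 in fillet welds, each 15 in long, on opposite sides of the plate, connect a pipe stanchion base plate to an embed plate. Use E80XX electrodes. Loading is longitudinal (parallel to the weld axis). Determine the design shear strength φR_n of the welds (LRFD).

φR_n ≈ 573 kip

E80XX → F_EXX = 80 ksi.
Effective throat t_e = 0.707 × 0.75 = 0.5302 in.
Total length L = 30 in; A_we = 0.5302 × 30 = 15.91 in².
F_nw = 0.6 F_EXX = 0.6 × 80 = 48 ksi.
φR_n = 0.75 × 48 × 15.91 = 572.7 kip.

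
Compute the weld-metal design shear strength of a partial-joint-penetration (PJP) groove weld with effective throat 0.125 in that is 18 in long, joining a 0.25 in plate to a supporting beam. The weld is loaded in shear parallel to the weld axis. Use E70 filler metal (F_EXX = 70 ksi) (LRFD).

φR_n ≈ 70.9 kips

Effective throat (given) t_e = 0.125 in.
A_we = 0.125 × 18 = 2.25 in².
F_nw = 0.6 F_EXX = 42 ksi.
φR_n = 0.75 × 42 × 2.25 = 70.88 kips.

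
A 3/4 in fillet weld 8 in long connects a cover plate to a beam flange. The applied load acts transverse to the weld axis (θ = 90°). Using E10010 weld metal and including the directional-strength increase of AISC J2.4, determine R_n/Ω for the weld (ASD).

R_n/Ω ≈ 191 kip

E100XX → F_EXX = 100 ksi.
t_e = 0.707 × 0.75 = 0.5302 in; A_we = 0.5302 × 8 = 4.242 in².
Directional factor: 1.0 + 0.5 sin^1.5(90°) = 1.5.
F_nw = 0.6 × 100 × 1.5 = 90 ksi.
R_n/Ω = (90 × 4.242) / 2.0 = 190.9 kip.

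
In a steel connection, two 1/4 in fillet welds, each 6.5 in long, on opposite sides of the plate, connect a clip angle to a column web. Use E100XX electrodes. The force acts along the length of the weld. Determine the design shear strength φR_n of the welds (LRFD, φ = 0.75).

φR_n ≈ 103 kips

E100XX → F_EXX = 100 ksi.
Effective throat t_e = 0.707 × 0.25 = 0.1767 in.
Total length L = 13 in; A_we = 0.1767 × 13 = 2.298 in².
F_nw = 0.6 F_EXX = 0.6 × 100 = 60 ksi.
φR_n = 0.75 × 60 × 2.298 = 103.4 kips.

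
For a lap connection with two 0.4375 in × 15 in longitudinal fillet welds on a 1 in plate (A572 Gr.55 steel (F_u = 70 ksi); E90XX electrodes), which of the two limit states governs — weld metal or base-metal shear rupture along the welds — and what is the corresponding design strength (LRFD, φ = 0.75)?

E90XX → F_EXX = 90 ksi.
t_e = 0.707 × 0.4375 = 0.3093 in; L = 30 in.
Weld metal: φR_n = 0.75 × 0.6 × 90 × 0.3093 × 30 = 375.8 kip.
Base metal (shear rupture): φR_n = 0.75 × 0.6 × 70 × 1 × 30 = 945 kip.
Governing: weld metal.

φR_n ≈ 376 kip (weld metal governs)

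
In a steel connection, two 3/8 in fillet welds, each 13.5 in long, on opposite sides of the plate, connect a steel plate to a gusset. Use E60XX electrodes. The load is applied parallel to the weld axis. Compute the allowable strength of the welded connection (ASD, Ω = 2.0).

R_n/Ω ≈ 129 kips

E60XX → F_EXX = 60 ksi.
Effective throat t_e = 0.707 × 0.375 = 0.2651 in.
Total length L = 27 in; A_we = 0.2651 × 27 = 7.158 in².
F_nw = 0.6 F_EXX = 0.6 × 60 = 36 ksi.
R_n = 36 × 7.158 = 257.7 kips; R_n/Ω = 257.7/2.0 = 128.9 kips.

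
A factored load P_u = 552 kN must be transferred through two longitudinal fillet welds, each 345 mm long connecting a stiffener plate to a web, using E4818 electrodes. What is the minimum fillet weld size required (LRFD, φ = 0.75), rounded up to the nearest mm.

E48XX → F_EXX = 480 MPa.
Total weld length L = 690 mm.
Required throat t_e = P_u / (φ × 0.6 F_EXX × L) = 552 / (0.75 × 0.6 × 480 × 690 × 10⁻³) = 3.704 mm.
Required leg w = t_e / 0.707 = 5.239 mm → use 6 mm.

w = 6 mm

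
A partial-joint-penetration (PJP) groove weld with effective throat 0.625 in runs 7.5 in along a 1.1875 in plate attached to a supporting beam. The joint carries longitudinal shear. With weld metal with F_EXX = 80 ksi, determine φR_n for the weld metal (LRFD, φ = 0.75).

φR_n ≈ 169 kips

Effective throat (given) t_e = 0.625 in.
A_we = 0.625 × 7.5 = 4.688 in².
F_nw = 0.6 F_EXX = 48 ksi.
φR_n = 0.75 × 48 × 4.688 = 168.8 kips.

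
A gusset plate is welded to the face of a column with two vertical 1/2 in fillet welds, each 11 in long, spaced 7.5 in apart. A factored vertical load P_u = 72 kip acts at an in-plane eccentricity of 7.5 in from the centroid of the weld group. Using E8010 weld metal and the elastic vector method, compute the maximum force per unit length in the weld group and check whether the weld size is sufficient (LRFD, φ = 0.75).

E80XX → F_EXX = 80 ksi.
Total weld length L_w = 22 in. Treat welds as unit-width lines.
Polar moment about centroid: J = 2[d³/12 + d(b/2)²] = 2[11³/12 + 11×3.75²] = 531.2 in³.
Direct shear f_v = P/L_w = 72 / 22 = 3.273 kip/in (vertical).
Torsion M = P·e = 72 × 7.5 = 540 kip·in.
Critical point at (x, y) = (3.75, 5.5) from centroid. f_tx = M·y/J = 5.591 kip/in; f_ty = M·x/J = 3.812 kip/in.
Resultant f_max = √[f_tx² + (f_v + f_ty)²] = √[5.591² + (3.273 + 3.812)²] = 9.025 kip/in.
Capacity per unit length: φr_n = 0.75 × 0.6 × 80 × (0.707 × 0.5) = 12.73 kip/in.
9.025 ≤ 12.73 → adequate.

f_max ≈ 9.03 kip/in; adequate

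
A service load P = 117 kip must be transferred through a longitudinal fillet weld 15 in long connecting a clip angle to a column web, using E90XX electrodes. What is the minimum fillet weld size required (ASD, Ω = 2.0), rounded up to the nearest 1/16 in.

w = 7/16 in

E90XX → F_EXX = 90 ksi.
Total weld length L = 15 in.
Required throat t_e = P × Ω / (0.6 F_EXX × L) = 117 × 2.0 / (0.6 × 90 × 15) = 0.2889 in.
Required leg w = t_e / 0.707 = 0.4086 in → use 7/16 in.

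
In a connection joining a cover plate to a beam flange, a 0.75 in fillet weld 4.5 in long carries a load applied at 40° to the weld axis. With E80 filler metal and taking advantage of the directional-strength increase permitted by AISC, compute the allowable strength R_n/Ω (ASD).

E80XX → F_EXX = 80 ksi.
t_e = 0.707 × 0.75 = 0.5302 in; A_we = 0.5302 × 4.5 = 2.386 in².
Directional factor: 1.0 + 0.5 sin^1.5(40°) = 1.258.
F_nw = 0.6 × 80 × 1.258 = 60.37 ksi.
R_n/Ω = (60.37 × 2.386) / 2.0 = 72.02 kips.

R_n/Ω ≈ 72 kips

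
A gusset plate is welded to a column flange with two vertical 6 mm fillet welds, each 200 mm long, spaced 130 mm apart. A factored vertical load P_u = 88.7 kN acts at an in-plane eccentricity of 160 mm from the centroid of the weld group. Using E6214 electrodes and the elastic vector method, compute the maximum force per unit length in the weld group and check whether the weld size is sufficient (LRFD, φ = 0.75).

f_max ≈ 706 N/mm; adequate

E62XX → F_EXX = 620 MPa.
Total weld length L_w = 400 mm. Treat welds as unit-width lines.
Polar moment about centroid: J = 2[d³/12 + d(b/2)²] = 2[200³/12 + 200×65²] = 3023000 mm³.
Direct shear f_v = P/L_w = 88.7×10³ / 400 = 221.8 N/mm (vertical).
Torsion M = P·e = 88.7×10³ × 160 = 14192000 N·mm.
Critical point at (x, y) = (65, 100) from centroid. f_tx = M·y/J = 469.4 N/mm; f_ty = M·x/J = 305.1 N/mm.
Resultant f_max = √[f_tx² + (f_v + f_ty)²] = √[469.4² + (221.8 + 305.1)²] = 705.7 N/mm.
Capacity per unit length: φr_n = 0.75 × 0.6 × 620 × (0.707 × 6) = 1184 N/mm.
705.7 ≤ 1184 → adequate.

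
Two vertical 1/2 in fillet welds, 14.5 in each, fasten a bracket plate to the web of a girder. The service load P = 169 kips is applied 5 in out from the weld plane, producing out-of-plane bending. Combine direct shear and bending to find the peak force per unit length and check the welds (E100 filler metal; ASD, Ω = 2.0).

E100XX → F_EXX = 100 ksi.
L_w = 2 × 14.5 = 29 in; section modulus (unit throat) S = 2 × L²/6 = 70.08 in².
Direct shear f_v = P/L_w = 169/29 = 5.828 kip/in.
Moment M = P × e = 169 × 5 = 845 kip·in; bending f_b = M/S = 12.06 kip/in.
f_max = √(f_v² + f_b²) = √(5.828² + 12.06²) = 13.39 kip/in.
r_n/Ω = (1/2.0) × 0.6 × 100 × (0.707 × 0.5) = 10.6 kip/in → NOT adequate.

f_max ≈ 13.4 kip/in; NOT adequate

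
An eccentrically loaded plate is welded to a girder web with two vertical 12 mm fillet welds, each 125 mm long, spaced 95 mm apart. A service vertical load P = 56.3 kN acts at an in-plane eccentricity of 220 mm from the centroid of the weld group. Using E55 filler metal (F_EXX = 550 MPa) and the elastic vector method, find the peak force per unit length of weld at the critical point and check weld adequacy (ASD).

f_max ≈ 1240 N/mm; adequate

Total weld length L_w = 250 mm. Treat welds as unit-width lines.
Polar moment about centroid: J = 2[d³/12 + d(b/2)²] = 2[125³/12 + 125×47.5²] = 889600 mm³.
Direct shear f_v = P/L_w = 56.3×10³ / 250 = 225.2 N/mm (vertical).
Torsion M = P·e = 56.3×10³ × 220 = 12386000 N·mm.
Critical point at (x, y) = (47.5, 62.5) from centroid. f_tx = M·y/J = 870.2 N/mm; f_ty = M·x/J = 661.4 N/mm.
Resultant f_max = √[f_tx² + (f_v + f_ty)²] = √[870.2² + (225.2 + 661.4)²] = 1242 N/mm.
Capacity per unit length: r_n/Ω = (1/2.0) × 0.6 × 550 × (0.707 × 12) = 1400 N/mm.
1242 ≤ 1400 → adequate.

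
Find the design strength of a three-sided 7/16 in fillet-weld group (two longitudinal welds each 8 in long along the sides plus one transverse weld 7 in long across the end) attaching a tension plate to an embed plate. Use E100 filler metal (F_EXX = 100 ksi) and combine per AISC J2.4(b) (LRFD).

φR_n ≈ 335 kips

t_e = 0.707 × 0.4375 = 0.3093 in.
R_nwl = 0.6 × 100 × 0.3093 × 16 = 296.9 kips (longitudinal, 2 welds).
R_nwt = 0.6 × 100 × 0.3093 × 7 = 129.9 kips (transverse, base value).
(i) R_nwl + R_nwt = 426.9 kips; (ii) 0.85 R_nwl + 1.5 R_nwt = 447.3 kips.
R_n = max = 447.3 kips [governs: (ii)]; φR_n = 335.4 kips.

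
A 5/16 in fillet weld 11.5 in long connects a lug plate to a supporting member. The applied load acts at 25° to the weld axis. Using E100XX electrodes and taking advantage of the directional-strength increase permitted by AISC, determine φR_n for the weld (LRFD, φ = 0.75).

E100XX → F_EXX = 100 ksi.
t_e = 0.707 × 0.3125 = 0.2209 in; A_we = 0.2209 × 11.5 = 2.541 in².
Directional factor: 1.0 + 0.5 sin^1.5(25°) = 1.137.
F_nw = 0.6 × 100 × 1.137 = 68.24 ksi.
φR_n = 0.75 × 68.24 × 2.541 = 130 kips.

φR_n ≈ 130 kips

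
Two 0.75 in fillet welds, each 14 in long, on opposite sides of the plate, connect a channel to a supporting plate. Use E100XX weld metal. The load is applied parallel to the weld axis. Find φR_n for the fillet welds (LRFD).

E100XX → F_EXX = 100 ksi.
Effective throat t_e = 0.707 × 0.75 = 0.5302 in.
Total length L = 28 in; A_we = 0.5302 × 28 = 14.85 in².
F_nw = 0.6 F_EXX = 0.6 × 100 = 60 ksi.
φR_n = 0.75 × 60 × 14.85 = 668.1 kips.

φR_n ≈ 668 kips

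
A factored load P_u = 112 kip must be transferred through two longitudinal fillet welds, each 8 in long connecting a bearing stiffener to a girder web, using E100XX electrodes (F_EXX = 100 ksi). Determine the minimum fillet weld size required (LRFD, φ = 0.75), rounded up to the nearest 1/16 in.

w = 1/4 in

Total weld length L = 16 in.
Required throat t_e = P_u / (φ × 0.6 F_EXX × L) = 112 / (0.75 × 0.6 × 100 × 16) = 0.1556 in.
Required leg w = t_e / 0.707 = 0.22 in → use 1/4 in.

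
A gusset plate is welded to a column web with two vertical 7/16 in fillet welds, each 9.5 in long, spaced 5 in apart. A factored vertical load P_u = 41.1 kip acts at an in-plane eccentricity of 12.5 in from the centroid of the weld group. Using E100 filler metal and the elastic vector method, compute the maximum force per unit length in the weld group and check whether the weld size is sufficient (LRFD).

E100XX → F_EXX = 100 ksi.
Total weld length L_w = 19 in. Treat welds as unit-width lines.
Polar moment about centroid: J = 2[d³/12 + d(b/2)²] = 2[9.5³/12 + 9.5×2.5²] = 261.6 in³.
Direct shear f_v = P/L_w = 41.1 / 19 = 2.163 kip/in (vertical).
Torsion M = P·e = 41.1 × 12.5 = 513.75 kip·in.
Critical point at (x, y) = (2.5, 4.75) from centroid. f_tx = M·y/J = 9.327 kip/in; f_ty = M·x/J = 4.909 kip/in.
Resultant f_max = √[f_tx² + (f_v + f_ty)²] = √[9.327² + (2.163 + 4.909)²] = 11.7 kip/in.
Capacity per unit length: φr_n = 0.75 × 0.6 × 100 × (0.707 × 0.4375) = 13.92 kip/in.
11.7 ≤ 13.92 → adequate.

f_max ≈ 11.7 kip/in; adequate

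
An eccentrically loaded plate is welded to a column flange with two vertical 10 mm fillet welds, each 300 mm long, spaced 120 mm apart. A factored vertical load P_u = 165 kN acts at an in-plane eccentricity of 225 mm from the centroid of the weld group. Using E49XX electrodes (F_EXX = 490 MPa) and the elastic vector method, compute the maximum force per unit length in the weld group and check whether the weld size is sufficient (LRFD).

f_max ≈ 1030 N/mm; adequate

Total weld length L_w = 600 mm. Treat welds as unit-width lines.
Polar moment about centroid: J = 2[d³/12 + d(b/2)²] = 2[300³/12 + 300×60²] = 6660000 mm³.
Direct shear f_v = P/L_w = 165×10³ / 600 = 275 N/mm (vertical).
Torsion M = P·e = 165×10³ × 225 = 37125000 N·mm.
Critical point at (x, y) = (60, 150) from centroid. f_tx = M·y/J = 836.1 N/mm; f_ty = M·x/J = 334.5 N/mm.
Resultant f_max = √[f_tx² + (f_v + f_ty)²] = √[836.1² + (275 + 334.5)²] = 1035 N/mm.
Capacity per unit length: φr_n = 0.75 × 0.6 × 490 × (0.707 × 10) = 1559 N/mm.
1035 ≤ 1559 → adequate.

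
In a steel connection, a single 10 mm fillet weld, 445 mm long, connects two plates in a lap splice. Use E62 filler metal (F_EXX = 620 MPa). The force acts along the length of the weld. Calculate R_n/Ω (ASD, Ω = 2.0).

R_n/Ω ≈ 585 kN

Effective throat t_e = 0.707 × 10 = 7.07 mm.
Total length L = 445 mm; A_we = 7.07 × 445 = 3146 mm².
F_nw = 0.6 F_EXX = 0.6 × 620 = 372 MPa.
R_n = 372 × 3146 × 10⁻³ = 1170 kN; R_n/Ω = 1170/2.0 = 585.2 kN.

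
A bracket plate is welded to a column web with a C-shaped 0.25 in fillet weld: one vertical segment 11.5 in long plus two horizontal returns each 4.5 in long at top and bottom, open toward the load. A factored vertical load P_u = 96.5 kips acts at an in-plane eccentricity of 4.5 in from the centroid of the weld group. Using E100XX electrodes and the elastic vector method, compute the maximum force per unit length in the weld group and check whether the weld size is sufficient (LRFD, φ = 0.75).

f_max ≈ 9.62 kip/in; NOT adequate

E100XX → F_EXX = 100 ksi.
Total weld length L_w = 20.5 in. Treat welds as unit-width lines.
Centroid: x̄ = 2×4.5×2.25 / 20.5 = 0.9878 in from the vertical weld.
Polar moment about centroid: J = I_x + I_y = [11.5³/12 + 2×4.5×5.75²] + [11.5×0.9878² + 2(4.5³/12 + 4.5×1.262²)] = 465 in³.
Direct shear f_v = P/L_w = 96.5 / 20.5 = 4.707 kip/in (vertical).
Torsion M = P·e = 96.5 × 4.5 = 434.25 kip·in.
Critical point at (x, y) = (3.512, 5.75) from centroid. f_tx = M·y/J = 5.369 kip/in; f_ty = M·x/J = 3.28 kip/in.
Resultant f_max = √[f_tx² + (f_v + f_ty)²] = √[5.369² + (4.707 + 3.28)²] = 9.624 kip/in.
Capacity per unit length: φr_n = 0.75 × 0.6 × 100 × (0.707 × 0.25) = 7.954 kip/in.
9.624 > 7.954 → NOT adequate.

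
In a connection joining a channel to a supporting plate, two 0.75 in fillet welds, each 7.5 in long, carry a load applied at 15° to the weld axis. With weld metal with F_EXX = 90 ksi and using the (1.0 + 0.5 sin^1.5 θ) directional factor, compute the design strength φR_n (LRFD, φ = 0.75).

t_e = 0.707 × 0.75 = 0.5302 in; A_we = 0.5302 × 15 = 7.954 in².
Directional factor: 1.0 + 0.5 sin^1.5(15°) = 1.066.
F_nw = 0.6 × 90 × 1.066 = 57.56 ksi.
φR_n = 0.75 × 57.56 × 7.954 = 343.3 kips.

φR_n ≈ 343 kips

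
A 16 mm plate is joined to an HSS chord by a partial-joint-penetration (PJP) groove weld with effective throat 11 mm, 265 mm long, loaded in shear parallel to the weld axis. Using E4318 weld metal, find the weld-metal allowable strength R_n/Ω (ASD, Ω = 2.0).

R_n/Ω ≈ 376 kN

E43XX → F_EXX = 430 MPa.
Effective throat (given) t_e = 11 mm.
A_we = 11 × 265 = 2915 mm².
F_nw = 0.6 F_EXX = 258 MPa.
R_n/Ω = (258 × 2915) / 2.0 × 10⁻³ = 376 kN.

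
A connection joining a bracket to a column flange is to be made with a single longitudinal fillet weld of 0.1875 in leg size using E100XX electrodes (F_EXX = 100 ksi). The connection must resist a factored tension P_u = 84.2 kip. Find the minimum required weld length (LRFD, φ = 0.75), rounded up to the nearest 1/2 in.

L = 14.5 in

Throat t_e = 0.707 × 0.1875 = 0.1326 in.
φr_n = 0.75 × 0.6 × 100 × 0.1326 = 5.965 kip/in.
L_req = P_u / φr_n = 84.2 / 5.965 = 14.11 in total.
Round up → use L = 14.5 in.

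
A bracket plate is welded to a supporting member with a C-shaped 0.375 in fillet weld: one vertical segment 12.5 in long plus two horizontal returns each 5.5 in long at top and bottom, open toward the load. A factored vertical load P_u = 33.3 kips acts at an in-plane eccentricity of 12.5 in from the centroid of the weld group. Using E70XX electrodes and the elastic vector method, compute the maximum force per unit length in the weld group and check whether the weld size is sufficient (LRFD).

f_max ≈ 5.64 kip/in; adequate

E70XX → F_EXX = 70 ksi.
Total weld length L_w = 23.5 in. Treat welds as unit-width lines.
Centroid: x̄ = 2×5.5×2.75 / 23.5 = 1.287 in from the vertical weld.
Polar moment about centroid: J = I_x + I_y = [12.5³/12 + 2×5.5×6.25²] + [12.5×1.287² + 2(5.5³/12 + 5.5×1.463²)] = 664.4 in³.
Direct shear f_v = P/L_w = 33.3 / 23.5 = 1.417 kip/in (vertical).
Torsion M = P·e = 33.3 × 12.5 = 416.25 kip·in.
Critical point at (x, y) = (4.213, 6.25) from centroid. f_tx = M·y/J = 3.916 kip/in; f_ty = M·x/J = 2.639 kip/in.
Resultant f_max = √[f_tx² + (f_v + f_ty)²] = √[3.916² + (1.417 + 2.639)²] = 5.638 kip/in.
Capacity per unit length: φr_n = 0.75 × 0.6 × 70 × (0.707 × 0.375) = 8.351 kip/in.
5.638 ≤ 8.351 → adequate.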